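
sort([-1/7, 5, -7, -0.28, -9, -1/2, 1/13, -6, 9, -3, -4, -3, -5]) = [-9, -7, -6, -5, -4, -3, -3, -1/2, -0.28, -1/7, 1/13, 5, 9]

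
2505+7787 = 10292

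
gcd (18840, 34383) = 471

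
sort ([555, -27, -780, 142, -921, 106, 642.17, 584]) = [-921, -780, -27, 106, 142, 555, 584, 642.17]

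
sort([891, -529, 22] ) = [-529, 22, 891] 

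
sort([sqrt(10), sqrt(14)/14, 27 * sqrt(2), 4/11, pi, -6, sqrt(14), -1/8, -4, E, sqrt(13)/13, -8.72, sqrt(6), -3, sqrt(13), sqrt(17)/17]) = [-8.72, -6, -4, -3, -1/8, sqrt(17)/17, sqrt(14)/14, sqrt(13)/13, 4/11, sqrt(6), E, pi, sqrt(10), sqrt(13), sqrt(14), 27 * sqrt(2)]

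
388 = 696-308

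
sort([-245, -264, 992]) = [-264, -245, 992]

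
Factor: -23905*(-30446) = 2^1*5^1*7^1*13^1*683^1*1171^1 = 727811630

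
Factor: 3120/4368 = 5^1*7^(-1) = 5/7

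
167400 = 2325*72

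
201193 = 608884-407691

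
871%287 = 10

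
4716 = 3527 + 1189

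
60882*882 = 53697924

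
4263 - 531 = 3732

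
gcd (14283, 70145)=1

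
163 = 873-710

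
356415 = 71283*5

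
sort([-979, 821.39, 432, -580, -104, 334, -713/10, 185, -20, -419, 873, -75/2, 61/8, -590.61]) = [-979, -590.61, -580, -419, -104, -713/10, -75/2, -20, 61/8, 185, 334, 432, 821.39, 873]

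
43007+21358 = 64365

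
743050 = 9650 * 77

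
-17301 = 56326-73627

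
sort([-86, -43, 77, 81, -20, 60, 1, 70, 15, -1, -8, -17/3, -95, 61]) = [-95, -86, -43, -20, -8, -17/3, -1, 1, 15, 60, 61, 70, 77, 81]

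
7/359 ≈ 0.0195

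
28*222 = 6216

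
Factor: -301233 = -1 * 3^1 * 100411^1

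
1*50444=50444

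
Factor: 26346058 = 2^1*13173029^1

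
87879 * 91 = 7996989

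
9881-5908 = 3973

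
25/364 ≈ 0.0687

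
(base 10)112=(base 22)52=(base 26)48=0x70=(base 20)5c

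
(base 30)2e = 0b1001010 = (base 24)32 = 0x4a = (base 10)74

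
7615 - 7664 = -49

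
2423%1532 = 891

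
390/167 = 2 + 56/167 ≈ 2.34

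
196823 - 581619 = -384796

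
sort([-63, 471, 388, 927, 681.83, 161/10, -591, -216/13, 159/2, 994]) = [-591, -63, -216/13, 161/10, 159/2, 388, 471, 681.83, 927, 994]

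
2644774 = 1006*2629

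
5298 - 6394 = -1096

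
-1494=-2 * 747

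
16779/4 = 4194+3/4 = 4194.75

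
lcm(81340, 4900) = 406700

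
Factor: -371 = -1*7^1*53^1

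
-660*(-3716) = 2452560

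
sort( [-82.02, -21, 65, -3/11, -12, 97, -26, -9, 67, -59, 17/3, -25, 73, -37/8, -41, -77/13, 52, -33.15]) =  [-82.02, -59, -41, -33.15, -26, -25, -21, -12, -9, -77/13, -37/8, -3/11, 17/3, 52, 65, 67, 73, 97]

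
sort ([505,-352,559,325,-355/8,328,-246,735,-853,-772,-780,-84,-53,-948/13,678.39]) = [-853,-780,-772,-352,-246,-84,-948/13,-53,-355/8,325,328,505,559,678.39,735]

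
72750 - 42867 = 29883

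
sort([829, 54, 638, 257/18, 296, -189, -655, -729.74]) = [-729.74, -655, -189, 257/18, 54, 296, 638, 829]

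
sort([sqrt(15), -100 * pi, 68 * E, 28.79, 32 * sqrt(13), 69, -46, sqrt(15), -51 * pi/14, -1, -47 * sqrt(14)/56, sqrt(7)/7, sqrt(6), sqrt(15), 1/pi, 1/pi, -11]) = [-100 * pi, -46, -51 * pi/14, -11, -47 * sqrt(14)/56, -1, 1/pi, 1/pi, sqrt(7)/7, sqrt(6), sqrt(15), sqrt(15), sqrt(15), 28.79, 69, 32 * sqrt(13), 68 * E]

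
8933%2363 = 1844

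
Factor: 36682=2^1*18341^1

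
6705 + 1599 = 8304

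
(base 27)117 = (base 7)2140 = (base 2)1011111011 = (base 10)763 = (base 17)2af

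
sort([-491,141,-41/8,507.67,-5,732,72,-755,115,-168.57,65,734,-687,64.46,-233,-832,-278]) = [-832,-755,-687,-491,-278,-233,-168.57,-41/8,-5,64.46,65,72,115,141,507.67,732,734]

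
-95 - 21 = -116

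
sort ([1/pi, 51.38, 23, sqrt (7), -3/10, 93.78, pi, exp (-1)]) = [-3/10, 1/pi, exp (-1), sqrt (7), pi, 23, 51.38, 93.78]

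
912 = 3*304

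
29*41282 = 1197178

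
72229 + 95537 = 167766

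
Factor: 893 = 19^1*47^1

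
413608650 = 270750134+142858516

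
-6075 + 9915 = 3840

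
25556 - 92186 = -66630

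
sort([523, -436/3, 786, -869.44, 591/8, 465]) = [-869.44, -436/3, 591/8, 465, 523, 786]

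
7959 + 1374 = 9333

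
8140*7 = 56980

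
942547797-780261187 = 162286610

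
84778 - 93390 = -8612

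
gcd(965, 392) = 1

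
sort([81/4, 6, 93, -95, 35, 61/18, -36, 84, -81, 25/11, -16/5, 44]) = [-95, -81, -36, -16/5, 25/11, 61/18, 6, 81/4, 35, 44, 84, 93]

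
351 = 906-555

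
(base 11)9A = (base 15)74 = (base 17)67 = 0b1101101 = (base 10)109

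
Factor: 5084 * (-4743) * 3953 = -1 * 2^2 * 3^2 * 17^1 * 31^2 * 41^1 * 59^1 * 67^1 = -95320317636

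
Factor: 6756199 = 6756199^1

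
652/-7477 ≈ -0.0872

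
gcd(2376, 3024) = 216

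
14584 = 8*1823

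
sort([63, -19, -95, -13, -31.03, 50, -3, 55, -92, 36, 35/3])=[-95, -92, -31.03, -19, -13, -3, 35/3, 36, 50, 55, 63]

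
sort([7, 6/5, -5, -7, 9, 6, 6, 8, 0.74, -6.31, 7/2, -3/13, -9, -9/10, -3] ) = [-9, -7, -6.31, -5, -3, -9/10, -3/13, 0.74, 6/5, 7/2, 6, 6, 7, 8, 9] 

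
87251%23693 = 16172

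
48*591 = 28368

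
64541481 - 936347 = 63605134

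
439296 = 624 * 704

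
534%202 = 130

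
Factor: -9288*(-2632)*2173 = 2^6*3^3*7^1*41^1*43^1*47^1*53^1 = 53121192768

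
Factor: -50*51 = -1*2^1*3^1*5^2*17^1 = -2550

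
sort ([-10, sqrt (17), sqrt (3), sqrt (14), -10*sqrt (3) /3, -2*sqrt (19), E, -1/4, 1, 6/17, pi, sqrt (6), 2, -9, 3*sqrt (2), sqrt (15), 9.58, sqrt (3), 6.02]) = [-10, -9, -2*sqrt (19), -10*sqrt (3) /3, -1/4, 6/17, 1, sqrt (3), sqrt (3), 2, sqrt (6), E, pi, sqrt (14), sqrt (15), sqrt (17), 3*sqrt (2), 6.02, 9.58]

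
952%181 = 47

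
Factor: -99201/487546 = -1 * 2^(-1) * 3^1 * 43^1 * 317^(-1) = -129/634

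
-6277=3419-9696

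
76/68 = 1 + 2/17 ≈ 1.12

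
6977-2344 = 4633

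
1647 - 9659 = -8012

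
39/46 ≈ 0.848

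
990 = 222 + 768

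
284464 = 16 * 17779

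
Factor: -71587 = -1*17^1*4211^1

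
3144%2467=677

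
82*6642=544644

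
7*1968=13776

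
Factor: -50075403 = -1*3^1*7^2*340649^1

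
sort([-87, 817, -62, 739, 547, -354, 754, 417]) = [-354, -87, -62, 417, 547, 739, 754, 817]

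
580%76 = 48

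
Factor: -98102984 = -1 * 2^3 * 7^1 * 37^1 * 113^1 * 419^1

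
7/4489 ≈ 0.00156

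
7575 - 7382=193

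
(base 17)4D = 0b1010001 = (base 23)3C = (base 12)69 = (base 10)81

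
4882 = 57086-52204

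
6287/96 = 65+47/96 ≈ 65.49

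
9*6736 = 60624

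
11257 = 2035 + 9222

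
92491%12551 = 4634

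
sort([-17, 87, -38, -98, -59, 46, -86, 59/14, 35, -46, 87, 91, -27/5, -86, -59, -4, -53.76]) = [-98, -86, -86, -59, -59, -53.76, -46, -38, -17, -27/5, -4, 59/14, 35, 46, 87, 87, 91]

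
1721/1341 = 1 + 380/1341 ≈ 1.28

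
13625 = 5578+8047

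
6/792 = 1/132 ≈ 0.00758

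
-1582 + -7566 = -9148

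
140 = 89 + 51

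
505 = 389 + 116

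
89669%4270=4269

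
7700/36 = 213 + 8/9 ≈ 213.89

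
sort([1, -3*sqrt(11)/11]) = [-3*sqrt(11)/11, 1]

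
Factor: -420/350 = -1 * 2^1 * 3^1 * 5^(-1) = -6/5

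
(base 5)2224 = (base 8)472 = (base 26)c2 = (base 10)314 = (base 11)266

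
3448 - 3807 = -359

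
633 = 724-91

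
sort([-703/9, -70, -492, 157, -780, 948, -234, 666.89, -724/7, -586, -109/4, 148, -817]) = [-817, -780, -586, -492, -234, -724/7, -703/9, -70, -109/4, 148, 157, 666.89, 948]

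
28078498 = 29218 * 961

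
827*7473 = 6180171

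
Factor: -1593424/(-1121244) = 2^2*3^(-1)*7^1*41^1*223^(-1)*347^1*419^(-1) = 398356/280311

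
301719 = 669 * 451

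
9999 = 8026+1973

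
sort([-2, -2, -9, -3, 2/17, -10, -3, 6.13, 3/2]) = [-10, -9, -3, -3, -2, -2, 2/17, 3/2, 6.13]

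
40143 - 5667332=-5627189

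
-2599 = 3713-6312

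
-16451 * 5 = -82255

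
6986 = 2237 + 4749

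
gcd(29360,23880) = 40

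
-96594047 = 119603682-216197729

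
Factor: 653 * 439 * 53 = 53^1 * 439^1 * 653^1 = 15193351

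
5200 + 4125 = 9325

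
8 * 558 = 4464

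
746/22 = 33 + 10/11 ≈ 33.91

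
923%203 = 111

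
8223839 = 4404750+3819089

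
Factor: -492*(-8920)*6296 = 2^8*3^1*5^1*41^1*223^1*787^1 = 27630877440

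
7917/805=9 + 96/115 ≈ 9.83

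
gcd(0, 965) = 965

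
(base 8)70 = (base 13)44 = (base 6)132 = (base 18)32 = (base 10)56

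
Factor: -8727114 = -1 * 2^1 * 3^1 * 11^1 * 132229^1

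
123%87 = 36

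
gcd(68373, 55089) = 9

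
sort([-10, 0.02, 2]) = [-10, 0.02, 2]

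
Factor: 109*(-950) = -1*2^1*5^2*19^1*109^1 = -103550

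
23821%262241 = 23821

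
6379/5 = 1275+4/5 = 1275.80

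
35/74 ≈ 0.473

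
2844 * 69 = 196236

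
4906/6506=2453/3253 ≈ 0.754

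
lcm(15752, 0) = 0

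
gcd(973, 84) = 7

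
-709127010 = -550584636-158542374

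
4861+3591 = 8452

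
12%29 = 12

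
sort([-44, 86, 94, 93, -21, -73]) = [-73, -44, -21, 86, 93, 94]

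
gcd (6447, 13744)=1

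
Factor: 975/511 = 3^1*5^2*7^(-1)*13^1*73^(-1) 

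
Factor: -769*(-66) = 2^1*3^1*11^1*769^1 = 50754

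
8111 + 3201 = 11312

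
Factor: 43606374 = 2^1*3^1*7^2*83^1*1787^1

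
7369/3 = 2456 + 1/3 ≈ 2456.33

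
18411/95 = 969/5 = 193.80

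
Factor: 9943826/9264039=2^1 * 3^(-1) * 19^(-1) * 103^1 * 48271^1 * 162527^(-1)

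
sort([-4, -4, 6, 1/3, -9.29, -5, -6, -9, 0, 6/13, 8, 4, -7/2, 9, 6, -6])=[-9.29, -9, -6, -6, -5, -4, -4, -7/2, 0, 1/3, 6/13, 4, 6, 6, 8, 9]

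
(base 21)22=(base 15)2e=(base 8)54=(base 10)44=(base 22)20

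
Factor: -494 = -1*2^1*13^1*19^1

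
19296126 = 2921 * 6606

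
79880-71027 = 8853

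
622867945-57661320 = 565206625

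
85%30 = 25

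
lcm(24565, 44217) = 221085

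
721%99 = 28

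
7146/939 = 2382/313 ≈ 7.61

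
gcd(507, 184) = 1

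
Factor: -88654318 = -1 * 2^1 * 1861^1 * 23819^1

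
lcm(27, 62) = 1674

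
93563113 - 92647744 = 915369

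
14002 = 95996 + -81994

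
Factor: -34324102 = -1 * 2^1 * 107^2 * 1499^1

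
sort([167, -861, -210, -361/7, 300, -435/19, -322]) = [-861, -322, -210, -361/7, -435/19, 167, 300]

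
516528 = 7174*72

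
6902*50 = 345100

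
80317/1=80317=80317.00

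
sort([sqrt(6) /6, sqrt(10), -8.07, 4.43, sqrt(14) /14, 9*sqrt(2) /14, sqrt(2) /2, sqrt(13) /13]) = [-8.07, sqrt(14) /14, sqrt(13) /13, sqrt(6) /6, sqrt(2) /2, 9*sqrt(2) /14, sqrt(10), 4.43]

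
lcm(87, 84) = 2436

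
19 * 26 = 494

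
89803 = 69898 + 19905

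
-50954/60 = -849 - 7/30 ≈ -849.23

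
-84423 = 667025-751448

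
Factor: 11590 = 2^1*5^1*19^1*61^1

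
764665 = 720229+44436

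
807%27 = 24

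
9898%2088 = 1546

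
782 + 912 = 1694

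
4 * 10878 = 43512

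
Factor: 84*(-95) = -1*2^2*3^1*5^1*7^1*19^1 = -7980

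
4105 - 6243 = -2138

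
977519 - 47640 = 929879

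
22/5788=11/2894 ≈ 0.00380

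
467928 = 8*58491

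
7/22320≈0.000314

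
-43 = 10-53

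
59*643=37937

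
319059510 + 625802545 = 944862055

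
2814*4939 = 13898346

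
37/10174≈0.00364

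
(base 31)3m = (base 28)43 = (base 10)115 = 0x73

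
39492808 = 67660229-28167421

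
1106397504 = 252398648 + 853998856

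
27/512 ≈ 0.0527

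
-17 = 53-70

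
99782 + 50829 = 150611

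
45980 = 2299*20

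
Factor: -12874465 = -1 * 5^1 * 947^1 * 2719^1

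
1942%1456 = 486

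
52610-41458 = 11152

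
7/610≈0.0115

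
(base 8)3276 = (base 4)122332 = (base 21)3j4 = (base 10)1726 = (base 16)6be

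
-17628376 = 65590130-83218506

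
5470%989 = 525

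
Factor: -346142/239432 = -1 * 2^(-2) * 19^1 * 173^(-2) * 9109^1 = -173071/119716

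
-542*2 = -1084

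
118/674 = 59/337 ≈ 0.175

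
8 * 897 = 7176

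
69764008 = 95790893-26026885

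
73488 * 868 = 63787584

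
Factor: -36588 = -1 * 2^2 * 3^1 * 3049^1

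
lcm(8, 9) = 72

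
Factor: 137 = 137^1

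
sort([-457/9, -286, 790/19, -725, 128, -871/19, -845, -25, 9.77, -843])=[-845, -843, -725, -286, -457/9, -871/19, -25, 9.77, 790/19, 128]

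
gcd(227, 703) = 1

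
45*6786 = 305370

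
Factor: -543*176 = -1*2^4*3^1*11^1*181^1 = -95568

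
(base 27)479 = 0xc2a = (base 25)4oe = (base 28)3r6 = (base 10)3114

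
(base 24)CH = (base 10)305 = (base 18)GH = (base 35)8P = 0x131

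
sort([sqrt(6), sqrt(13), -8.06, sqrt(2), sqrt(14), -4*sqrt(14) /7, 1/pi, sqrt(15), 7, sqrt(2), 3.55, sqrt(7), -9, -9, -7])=[-9, -9, -8.06, -7, -4*sqrt(14) /7, 1/pi, sqrt(2), sqrt(2), sqrt(6), sqrt(7), 3.55, sqrt(13), sqrt(14), sqrt(15), 7]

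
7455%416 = 383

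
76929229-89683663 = -12754434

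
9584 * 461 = 4418224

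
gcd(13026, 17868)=6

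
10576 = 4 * 2644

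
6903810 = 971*7110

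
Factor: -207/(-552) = 2^(-3)*3^1 = 3/8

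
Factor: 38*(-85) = -1*2^1*5^1*17^1*19^1 = -3230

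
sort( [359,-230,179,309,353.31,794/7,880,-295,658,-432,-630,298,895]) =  [-630,-432,-295,-230,794/7,179,298,309,353.31,359,658,880,895]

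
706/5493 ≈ 0.129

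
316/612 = 79/153 ≈ 0.516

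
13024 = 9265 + 3759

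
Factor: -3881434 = -1*2^1*19^1*23^1*4441^1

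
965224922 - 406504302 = 558720620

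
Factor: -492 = -1*2^2*3^1*41^1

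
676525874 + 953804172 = 1630330046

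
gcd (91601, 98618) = 1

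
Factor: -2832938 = -1*2^1*19^1*74551^1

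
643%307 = 29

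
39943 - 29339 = 10604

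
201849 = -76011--277860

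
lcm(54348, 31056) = 217392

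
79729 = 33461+46268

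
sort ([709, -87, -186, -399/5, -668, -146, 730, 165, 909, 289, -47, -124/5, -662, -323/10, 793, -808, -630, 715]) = [-808, -668, -662, -630, -186, -146, -87, -399/5, -47, -323/10, -124/5, 165, 289, 709, 715, 730, 793, 909]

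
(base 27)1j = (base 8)56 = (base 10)46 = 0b101110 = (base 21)24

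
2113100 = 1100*1921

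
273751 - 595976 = -322225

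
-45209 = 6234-51443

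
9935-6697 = 3238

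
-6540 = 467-7007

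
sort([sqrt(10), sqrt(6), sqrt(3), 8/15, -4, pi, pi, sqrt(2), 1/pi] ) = [-4, 1/pi, 8/15, sqrt(2), sqrt(3), sqrt(6), pi, pi, sqrt(10)] 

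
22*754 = 16588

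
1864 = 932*2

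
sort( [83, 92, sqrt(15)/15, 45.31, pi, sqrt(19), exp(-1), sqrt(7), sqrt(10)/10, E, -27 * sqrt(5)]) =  [-27 * sqrt(5), sqrt(15)/15, sqrt(10)/10, exp(-1), sqrt(7), E, pi, sqrt(19), 45.31, 83, 92]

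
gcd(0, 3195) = 3195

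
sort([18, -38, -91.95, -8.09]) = [-91.95, -38, -8.09, 18]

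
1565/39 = 40 + 5/39≈40.13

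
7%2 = 1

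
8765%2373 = 1646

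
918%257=147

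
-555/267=-2 - 7/89 ≈ -2.08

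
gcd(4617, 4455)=81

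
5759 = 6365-606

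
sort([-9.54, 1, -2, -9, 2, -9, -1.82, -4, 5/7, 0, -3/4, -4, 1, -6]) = [-9.54, -9, -9, -6, -4, -4, -2, -1.82, -3/4, 0, 5/7, 1, 1, 2]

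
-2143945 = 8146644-10290589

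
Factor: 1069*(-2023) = -1*7^1*17^2*1069^1 = -2162587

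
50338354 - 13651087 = 36687267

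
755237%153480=141317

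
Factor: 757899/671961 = 3^1 * 43^(-1) * 5209^(-1) * 84211^1 = 252633/223987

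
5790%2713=364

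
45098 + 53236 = 98334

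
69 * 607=41883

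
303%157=146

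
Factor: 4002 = 2^1*3^1*23^1*29^1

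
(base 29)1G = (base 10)45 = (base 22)21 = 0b101101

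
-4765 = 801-5566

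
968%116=40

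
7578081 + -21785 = 7556296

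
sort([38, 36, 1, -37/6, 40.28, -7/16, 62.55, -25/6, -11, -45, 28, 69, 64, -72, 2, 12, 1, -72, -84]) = [-84, -72, -72, -45, -11, -37/6, -25/6, -7/16, 1, 1, 2, 12, 28, 36, 38, 40.28, 62.55, 64, 69]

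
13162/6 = 6581/3 ≈ 2193.67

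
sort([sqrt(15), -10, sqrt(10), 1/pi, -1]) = [-10, -1, 1/pi, sqrt(10), sqrt(15)]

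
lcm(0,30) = 0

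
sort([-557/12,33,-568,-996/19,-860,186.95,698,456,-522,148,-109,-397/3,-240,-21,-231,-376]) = [-860,-568,-522,-376,-240,-231,-397/3,-109,-996/19,-557/12,-21,33,148,186.95,456,698]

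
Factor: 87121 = 87121^1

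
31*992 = 30752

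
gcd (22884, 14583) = 3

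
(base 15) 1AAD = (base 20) E98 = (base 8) 13234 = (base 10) 5788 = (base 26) 8EG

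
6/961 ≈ 0.00624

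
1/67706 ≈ 0.0000148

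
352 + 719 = 1071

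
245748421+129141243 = 374889664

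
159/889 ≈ 0.179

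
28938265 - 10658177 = 18280088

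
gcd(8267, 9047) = 1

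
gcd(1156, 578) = 578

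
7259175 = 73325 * 99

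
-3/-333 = 1/111 ≈ 0.00901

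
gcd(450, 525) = 75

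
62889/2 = 31444 + 1/2 = 31444.50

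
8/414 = 4/207 ≈ 0.0193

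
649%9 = 1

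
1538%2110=1538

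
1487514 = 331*4494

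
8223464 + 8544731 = 16768195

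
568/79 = 7 + 15/79 ≈ 7.19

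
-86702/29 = -2989 - 21/29 ≈ -2989.72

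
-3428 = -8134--4706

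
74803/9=8311+4/9 ≈ 8311.44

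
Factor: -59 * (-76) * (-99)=-1 * 2^2 * 3^2 * 11^1 * 19^1 * 59^1=-443916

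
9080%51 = 2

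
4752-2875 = 1877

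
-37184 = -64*581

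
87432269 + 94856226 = 182288495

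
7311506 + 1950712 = 9262218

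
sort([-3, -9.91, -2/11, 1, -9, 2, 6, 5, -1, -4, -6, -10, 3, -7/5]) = [-10, -9.91, -9, -6, -4, -3, -7/5, -1, -2/11, 1, 2, 3, 5, 6]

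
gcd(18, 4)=2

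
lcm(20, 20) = 20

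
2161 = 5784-3623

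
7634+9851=17485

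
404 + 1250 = 1654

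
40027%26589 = 13438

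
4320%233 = 126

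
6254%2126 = 2002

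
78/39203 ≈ 0.00199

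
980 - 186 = 794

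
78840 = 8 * 9855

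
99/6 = 33/2 = 16.50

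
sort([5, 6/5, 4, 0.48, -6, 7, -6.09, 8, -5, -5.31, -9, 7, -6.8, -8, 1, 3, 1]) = [-9, -8, -6.8, -6.09, -6, -5.31, -5, 0.48, 1, 1, 6/5, 3, 4, 5, 7, 7, 8]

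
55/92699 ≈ 0.000593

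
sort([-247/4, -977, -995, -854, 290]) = [-995, -977, -854, -247/4, 290]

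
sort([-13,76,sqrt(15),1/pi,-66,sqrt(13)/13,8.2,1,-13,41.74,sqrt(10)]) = [-66,-13,-13,sqrt(13)/13,1/pi,1,sqrt(10),sqrt(15),8.2,41.74,76]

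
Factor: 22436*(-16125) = -1*2^2*3^1*5^3*43^1*71^1*79^1 = -361780500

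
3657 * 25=91425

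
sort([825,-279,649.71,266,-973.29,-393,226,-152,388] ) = [-973.29,-393,-279,-152,226,266,388,649.71,825] 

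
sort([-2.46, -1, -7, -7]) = [-7, -7, -2.46, -1]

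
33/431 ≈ 0.0766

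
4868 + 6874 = 11742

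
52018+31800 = 83818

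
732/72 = 61/6 ≈ 10.17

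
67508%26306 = 14896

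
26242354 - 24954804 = 1287550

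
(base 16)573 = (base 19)3g8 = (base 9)1820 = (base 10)1395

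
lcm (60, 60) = 60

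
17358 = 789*22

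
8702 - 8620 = 82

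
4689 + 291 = 4980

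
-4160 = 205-4365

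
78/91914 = 13/15319 ≈ 0.000849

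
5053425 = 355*14235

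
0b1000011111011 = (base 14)1827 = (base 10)4347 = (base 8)10373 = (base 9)5860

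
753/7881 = 251/2627 ≈ 0.0955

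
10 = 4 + 6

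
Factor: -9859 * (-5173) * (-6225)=-1 * 3^1 * 5^2 * 7^1 * 83^1 * 739^1 * 9859^1=-317478778575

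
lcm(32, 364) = 2912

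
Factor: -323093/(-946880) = 2^(-6)*5^(-1)*11^(-1)*269^(-1)*323093^1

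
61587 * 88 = 5419656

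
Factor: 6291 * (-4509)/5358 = -1 * 2^(-1) * 3^5 * 19^(-1) * 47^(-1) * 167^1 * 233^1 = -9455373/1786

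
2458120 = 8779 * 280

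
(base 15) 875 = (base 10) 1910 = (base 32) 1rm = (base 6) 12502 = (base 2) 11101110110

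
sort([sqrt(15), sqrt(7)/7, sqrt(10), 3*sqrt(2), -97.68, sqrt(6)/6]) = [-97.68, sqrt(7)/7, sqrt(6)/6, sqrt(10), sqrt(15), 3*sqrt(2)]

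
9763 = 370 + 9393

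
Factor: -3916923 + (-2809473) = -1*2^2*3^1*23^1*24371^1 = -6726396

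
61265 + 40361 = 101626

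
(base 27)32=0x53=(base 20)43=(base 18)4b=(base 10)83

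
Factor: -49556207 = -1 * 17^1 * 2915071^1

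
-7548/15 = -503 - 1/5 = -503.20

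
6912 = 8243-1331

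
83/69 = 1 + 14/69 ≈ 1.20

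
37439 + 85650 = 123089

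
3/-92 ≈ -0.0326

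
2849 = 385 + 2464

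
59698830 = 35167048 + 24531782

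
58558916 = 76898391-18339475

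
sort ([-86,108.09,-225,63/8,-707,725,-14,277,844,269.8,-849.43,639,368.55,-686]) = [-849.43,-707,-686,-225,-86,-14,63/8,108.09,269.8,277,368.55,639,725,844]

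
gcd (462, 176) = 22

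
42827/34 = 1259+21/34 ≈ 1259.62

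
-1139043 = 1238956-2377999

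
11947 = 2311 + 9636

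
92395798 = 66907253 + 25488545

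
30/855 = 2/57 ≈ 0.0351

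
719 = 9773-9054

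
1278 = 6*213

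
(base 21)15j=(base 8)1065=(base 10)565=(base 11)474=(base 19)1ae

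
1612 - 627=985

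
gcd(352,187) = 11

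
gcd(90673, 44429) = 11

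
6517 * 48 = 312816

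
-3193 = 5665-8858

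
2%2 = 0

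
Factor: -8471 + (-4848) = -1*19^1*701^1 = -13319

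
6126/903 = 6 + 236/301 ≈ 6.78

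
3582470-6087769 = -2505299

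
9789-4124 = 5665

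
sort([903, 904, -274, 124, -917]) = [-917, -274, 124, 903, 904]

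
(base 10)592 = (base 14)304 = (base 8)1120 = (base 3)210221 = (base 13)367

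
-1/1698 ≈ -0.000589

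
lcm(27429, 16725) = 685725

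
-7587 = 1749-9336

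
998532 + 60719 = 1059251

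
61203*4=244812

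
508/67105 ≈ 0.00757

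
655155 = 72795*9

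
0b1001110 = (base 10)78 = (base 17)4a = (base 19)42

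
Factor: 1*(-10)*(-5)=2^1*5^2=50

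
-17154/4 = -4288-1/2 = -4288.50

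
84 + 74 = 158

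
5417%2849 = 2568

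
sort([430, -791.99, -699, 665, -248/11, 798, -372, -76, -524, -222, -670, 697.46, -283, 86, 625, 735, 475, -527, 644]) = [-791.99, -699, -670, -527, -524, -372, -283, -222, -76, -248/11, 86, 430, 475, 625, 644, 665, 697.46, 735, 798]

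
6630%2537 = 1556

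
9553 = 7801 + 1752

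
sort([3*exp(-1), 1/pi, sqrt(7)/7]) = [1/pi, sqrt(7)/7, 3*exp(-1)]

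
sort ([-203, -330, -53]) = [-330, -203, -53]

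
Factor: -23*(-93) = 3^1*23^1*31^1 = 2139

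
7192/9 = 799 + 1/9 ≈ 799.11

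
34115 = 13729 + 20386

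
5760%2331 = 1098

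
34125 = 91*375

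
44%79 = 44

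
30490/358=85 + 30/179 ≈ 85.17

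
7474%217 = 96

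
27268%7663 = 4279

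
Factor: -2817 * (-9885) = 3^3 * 5^1 * 313^1 * 659^1 = 27846045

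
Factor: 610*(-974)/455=-1*2^2*7^(-1)*13^(-1)*61^1*487^1=-118828/91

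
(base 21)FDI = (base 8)15372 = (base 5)210111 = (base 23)D16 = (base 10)6906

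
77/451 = 7/41 ≈ 0.171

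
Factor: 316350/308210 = 3^2 * 5^1 * 7^(-2) * 17^(-1) * 19^1 = 855/833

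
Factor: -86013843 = -1 * 3^1 * 61^1 * 470021^1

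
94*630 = 59220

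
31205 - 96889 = -65684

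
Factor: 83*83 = 83^2 = 6889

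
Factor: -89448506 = -1*2^1*7^1*73^1*87523^1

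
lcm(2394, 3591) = 7182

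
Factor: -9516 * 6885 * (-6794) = 2^3 * 3^5 * 5^1 * 13^1 * 17^1 * 43^1 * 61^1 * 79^1 = 445126982040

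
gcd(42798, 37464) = 42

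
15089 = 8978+6111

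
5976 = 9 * 664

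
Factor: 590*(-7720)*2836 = -1*2^6*5^2*59^1*193^1*709^1 = -12917412800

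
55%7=6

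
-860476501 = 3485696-863962197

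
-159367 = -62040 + -97327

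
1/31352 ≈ 0.0000319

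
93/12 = 7 + 3/4 = 7.75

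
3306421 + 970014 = 4276435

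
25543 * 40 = 1021720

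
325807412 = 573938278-248130866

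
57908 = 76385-18477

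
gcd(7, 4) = 1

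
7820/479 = 16+156/479 ≈ 16.33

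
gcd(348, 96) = 12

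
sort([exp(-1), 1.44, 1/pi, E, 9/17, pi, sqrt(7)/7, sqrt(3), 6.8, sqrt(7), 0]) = [0, 1/pi, exp(-1), sqrt(7)/7, 9/17, 1.44, sqrt(3), sqrt(7), E, pi, 6.8]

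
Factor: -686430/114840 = -1 * 2^(-2) * 11^(-1) * 263^1 = -263/44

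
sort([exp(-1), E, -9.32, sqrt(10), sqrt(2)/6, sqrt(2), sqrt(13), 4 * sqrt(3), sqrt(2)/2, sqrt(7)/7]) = [-9.32, sqrt(2)/6, exp(-1), sqrt(7)/7, sqrt(2)/2, sqrt(2), E, sqrt(10), sqrt(13), 4 * sqrt(3)]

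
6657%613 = 527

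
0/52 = 0 = 0.00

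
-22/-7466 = 11/3733 ≈ 0.00295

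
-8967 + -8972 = -17939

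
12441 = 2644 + 9797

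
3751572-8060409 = -4308837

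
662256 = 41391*16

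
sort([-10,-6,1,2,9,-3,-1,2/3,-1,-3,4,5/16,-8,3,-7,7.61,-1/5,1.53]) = [-10,-8,-7,-6,-3,-3,-1,-1,-1/5,5/16,2/3,1,1.53,2,3,4,7.61,9]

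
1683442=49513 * 34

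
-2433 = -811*3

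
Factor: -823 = -1 * 823^1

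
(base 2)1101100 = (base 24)4c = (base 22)4k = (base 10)108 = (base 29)3l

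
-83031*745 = -61858095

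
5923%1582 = 1177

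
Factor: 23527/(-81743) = -1*7^1*43^(-1)*1901^(-1)*3361^1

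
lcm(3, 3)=3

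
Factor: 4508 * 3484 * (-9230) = -1 * 2^5 * 5^1 * 7^2 * 13^2 * 23^1 * 67^1 * 71^1 = -144965198560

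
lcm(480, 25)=2400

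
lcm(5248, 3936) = 15744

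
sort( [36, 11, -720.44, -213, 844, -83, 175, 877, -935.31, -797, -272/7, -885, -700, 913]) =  [-935.31, -885, -797, -720.44, -700, -213, -83, -272/7, 11, 36, 175, 844, 877, 913]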